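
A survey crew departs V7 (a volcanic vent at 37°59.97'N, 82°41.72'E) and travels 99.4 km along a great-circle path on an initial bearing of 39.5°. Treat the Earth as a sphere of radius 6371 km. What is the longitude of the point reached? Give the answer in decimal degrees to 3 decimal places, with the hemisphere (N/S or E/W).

83.424°E

V7: φ = +37.99950°, λ = +82.69533°
δ = d/R = 99.4/6371 = 0.015602 rad
φ₂ = arcsin(sin φ₁ cos δ + cos φ₁ sin δ cos θ)
   = arcsin(0.61565·0.99988 + 0.78802·0.01560·0.77162) = 38.68704°
λ₂ = λ₁ + atan2(sin θ sin δ cos φ₁, cos δ − sin φ₁ sin φ₂) = 83.42377°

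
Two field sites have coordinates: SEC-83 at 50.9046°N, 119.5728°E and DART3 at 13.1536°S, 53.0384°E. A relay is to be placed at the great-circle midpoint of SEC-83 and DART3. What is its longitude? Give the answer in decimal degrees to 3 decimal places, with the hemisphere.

78.318°E

Bx = cos φ₂ cos Δλ = 0.387751,  By = cos φ₂ sin Δλ = -0.893233
φₘ = atan2(sin φ₁ + sin φ₂, √((cos φ₁ + Bx)² + By²)) = 22.04516°
λₘ = λ₁ + atan2(By, cos φ₁ + Bx) = 78.31800°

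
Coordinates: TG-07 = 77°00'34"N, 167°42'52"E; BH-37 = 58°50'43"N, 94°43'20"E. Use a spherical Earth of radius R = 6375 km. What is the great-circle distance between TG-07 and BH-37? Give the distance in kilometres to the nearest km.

TG-07: φ = +77.00944°, λ = +167.71444°
BH-37: φ = +58.84528°, λ = +94.72222°
Δφ = -18.1642°,  Δλ = -72.9922°
a = sin²(Δφ/2) + cos φ₁ cos φ₂ sin²(Δλ/2) = 0.066056
c = 2·arcsin(√a) = 0.519861 rad = 29.7858°
d = R·c = 6375 × 0.519861 = 3314.1 km

3314 km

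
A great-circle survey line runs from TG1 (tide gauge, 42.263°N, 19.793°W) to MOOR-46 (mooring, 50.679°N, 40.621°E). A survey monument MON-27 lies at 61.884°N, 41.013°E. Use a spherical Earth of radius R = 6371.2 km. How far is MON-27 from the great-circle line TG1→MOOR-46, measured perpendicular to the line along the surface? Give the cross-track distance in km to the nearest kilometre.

δ₁₃ = central angle TG1→MON-27 = 0.702410 rad  (haversine)
θ₁₃ = bearing TG1→MON-27 = 39.552°,  θ₁₂ = bearing TG1→MOOR-46 = 56.690°
dₓₜ = R·arcsin(sin δ₁₃ · sin(θ₁₃ − θ₁₂)) = 6371.2·arcsin(0.64606·sin(-17.138°)) = -1220.352 km
|dₓₜ| = 1220.352 km

1220 km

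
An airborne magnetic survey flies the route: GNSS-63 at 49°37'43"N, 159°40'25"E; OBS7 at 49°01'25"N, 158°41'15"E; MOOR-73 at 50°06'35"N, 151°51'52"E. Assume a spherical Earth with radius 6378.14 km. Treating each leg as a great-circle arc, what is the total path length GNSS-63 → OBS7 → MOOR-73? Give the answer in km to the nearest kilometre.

605 km

GNSS-63: φ = +49.62861°, λ = +159.67361°
OBS7: φ = +49.02361°, λ = +158.68750°
MOOR-73: φ = +50.10972°, λ = +151.86444°
GNSS-63→OBS7: c = 0.015405 rad, d = 98.26 km
OBS7→MOOR-73: c = 0.079495 rad, d = 507.03 km
Total = 98.26 + 507.03 = 605.28 km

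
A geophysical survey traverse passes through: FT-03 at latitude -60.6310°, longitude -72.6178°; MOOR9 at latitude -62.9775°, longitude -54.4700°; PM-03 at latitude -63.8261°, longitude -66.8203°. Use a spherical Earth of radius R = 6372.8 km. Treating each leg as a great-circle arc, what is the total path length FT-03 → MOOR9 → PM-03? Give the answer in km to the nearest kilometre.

FT-03→MOOR9: c = 0.154573 rad, d = 985.06 km
MOOR9→PM-03: c = 0.097481 rad, d = 621.23 km
Total = 985.06 + 621.23 = 1606.29 km

1606 km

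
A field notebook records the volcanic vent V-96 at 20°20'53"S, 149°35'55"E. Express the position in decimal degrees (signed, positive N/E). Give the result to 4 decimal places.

-20.3481°, +149.5986°

lat: 20.3481° S → -20.3481°
lon: 149.5986° E → +149.5986°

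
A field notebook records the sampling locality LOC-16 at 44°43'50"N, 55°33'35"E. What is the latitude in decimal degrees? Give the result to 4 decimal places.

44.7306°N

44° + 43′/60 + 50″/3600 = 44 + 0.71667 + 0.01389 = 44.7306°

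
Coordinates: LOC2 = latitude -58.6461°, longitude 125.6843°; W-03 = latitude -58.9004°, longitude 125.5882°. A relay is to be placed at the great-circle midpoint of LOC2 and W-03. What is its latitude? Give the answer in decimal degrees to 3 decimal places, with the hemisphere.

Bx = cos φ₂ cos Δλ = 0.516527,  By = cos φ₂ sin Δλ = -0.000866
φₘ = atan2(sin φ₁ + sin φ₂, √((cos φ₁ + Bx)² + By²)) = -58.77326°
λₘ = λ₁ + atan2(By, cos φ₁ + Bx) = 125.63643°

58.773°S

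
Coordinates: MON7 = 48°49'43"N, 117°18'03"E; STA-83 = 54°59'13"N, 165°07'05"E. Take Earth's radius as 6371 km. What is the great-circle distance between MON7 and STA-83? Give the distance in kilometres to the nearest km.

MON7: φ = +48.82861°, λ = +117.30083°
STA-83: φ = +54.98694°, λ = +165.11806°
Δφ = 6.1583°,  Δλ = 47.8172°
a = sin²(Δφ/2) + cos φ₁ cos φ₂ sin²(Δλ/2) = 0.064926
c = 2·arcsin(√a) = 0.515292 rad = 29.5241°
d = R·c = 6371 × 0.515292 = 3282.9 km

3283 km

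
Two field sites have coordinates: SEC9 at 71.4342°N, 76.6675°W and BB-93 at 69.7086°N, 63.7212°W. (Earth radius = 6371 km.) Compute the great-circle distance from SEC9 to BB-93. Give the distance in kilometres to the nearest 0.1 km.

Δφ = -1.7256°,  Δλ = 12.9463°
a = sin²(Δφ/2) + cos φ₁ cos φ₂ sin²(Δλ/2) = 0.001630
c = 2·arcsin(√a) = 0.080772 rad = 4.6279°
d = R·c = 6371 × 0.080772 = 514.6 km

514.6 km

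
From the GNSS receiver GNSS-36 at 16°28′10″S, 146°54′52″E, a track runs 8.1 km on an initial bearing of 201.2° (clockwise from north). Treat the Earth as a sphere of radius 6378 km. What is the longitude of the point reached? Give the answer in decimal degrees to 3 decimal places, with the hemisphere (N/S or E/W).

146.887°E

GNSS-36: φ = -16.46944°, λ = +146.91444°
δ = d/R = 8.1/6378 = 0.001270 rad
φ₂ = arcsin(sin φ₁ cos δ + cos φ₁ sin δ cos θ)
   = arcsin(-0.28350·1.00000 + 0.95897·0.00127·-0.93232) = -16.53728°
λ₂ = λ₁ + atan2(sin θ sin δ cos φ₁, cos δ − sin φ₁ sin φ₂) = 146.88700°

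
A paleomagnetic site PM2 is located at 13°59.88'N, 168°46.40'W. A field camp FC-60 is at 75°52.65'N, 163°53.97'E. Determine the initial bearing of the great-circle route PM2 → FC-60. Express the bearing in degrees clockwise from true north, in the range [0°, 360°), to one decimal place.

PM2: φ = +13.99800°, λ = -168.77333°
FC-60: φ = +75.87750°, λ = +163.89950°
Δλ = -27.3272°
y = sin Δλ · cos φ₂ = -0.112011
x = cos φ₁ sin φ₂ − sin φ₁ cos φ₂ cos Δλ = 0.888545
θ = atan2(y, x) = -7.1849° → 352.8151° (mod 360°)

352.8°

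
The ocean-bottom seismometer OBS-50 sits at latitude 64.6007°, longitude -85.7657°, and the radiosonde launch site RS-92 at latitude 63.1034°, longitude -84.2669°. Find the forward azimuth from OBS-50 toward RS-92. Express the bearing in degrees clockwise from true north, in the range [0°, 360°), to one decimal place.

Δλ = 1.4988°
y = sin Δλ · cos φ₂ = 0.011833
x = cos φ₁ sin φ₂ − sin φ₁ cos φ₂ cos Δλ = -0.025990
θ = atan2(y, x) = 155.5216° → 155.5216° (mod 360°)

155.5°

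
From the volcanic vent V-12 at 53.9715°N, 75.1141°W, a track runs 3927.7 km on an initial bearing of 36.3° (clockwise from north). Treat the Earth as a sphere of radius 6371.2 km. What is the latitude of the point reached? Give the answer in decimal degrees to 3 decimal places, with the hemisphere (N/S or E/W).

69.055°N

δ = d/R = 3927.7/6371.2 = 0.616477 rad
φ₂ = arcsin(sin φ₁ cos δ + cos φ₁ sin δ cos θ)
   = arcsin(0.80872·0.81592 + 0.58819·0.57816·0.80593) = 69.05533°
λ₂ = λ₁ + atan2(sin θ sin δ cos φ₁, cos δ − sin φ₁ sin φ₂) = -1.87434°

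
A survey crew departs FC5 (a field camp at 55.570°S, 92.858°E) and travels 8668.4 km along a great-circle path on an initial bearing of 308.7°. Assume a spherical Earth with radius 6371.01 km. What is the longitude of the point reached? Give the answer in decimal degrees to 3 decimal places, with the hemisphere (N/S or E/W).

42.051°E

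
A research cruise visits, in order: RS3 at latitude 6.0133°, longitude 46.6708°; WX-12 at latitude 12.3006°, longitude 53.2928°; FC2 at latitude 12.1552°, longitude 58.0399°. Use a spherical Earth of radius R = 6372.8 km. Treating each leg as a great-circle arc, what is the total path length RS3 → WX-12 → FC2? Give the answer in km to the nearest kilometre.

RS3→WX-12: c = 0.158261 rad, d = 1008.57 km
WX-12→FC2: c = 0.081012 rad, d = 516.27 km
Total = 1008.57 + 516.27 = 1524.84 km

1525 km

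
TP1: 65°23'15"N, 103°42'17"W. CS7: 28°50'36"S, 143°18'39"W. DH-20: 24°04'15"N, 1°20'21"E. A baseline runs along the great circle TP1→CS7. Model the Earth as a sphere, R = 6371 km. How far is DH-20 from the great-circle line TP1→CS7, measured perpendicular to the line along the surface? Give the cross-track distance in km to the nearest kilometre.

3405 km

TP1: φ = +65.38750°, λ = -103.70472°
CS7: φ = -28.84333°, λ = -143.31083°
DH-20: φ = +24.07083°, λ = +1.33917°
δ₁₃ = central angle TP1→DH-20 = 1.295213 rad  (haversine)
θ₁₃ = bearing TP1→DH-20 = 66.395°,  θ₁₂ = bearing TP1→CS7 = 214.435°
dₓₜ = R·arcsin(sin δ₁₃ · sin(θ₁₃ − θ₁₂)) = 6371·arcsin(0.96227·sin(-148.041°)) = -3404.793 km
|dₓₜ| = 3404.793 km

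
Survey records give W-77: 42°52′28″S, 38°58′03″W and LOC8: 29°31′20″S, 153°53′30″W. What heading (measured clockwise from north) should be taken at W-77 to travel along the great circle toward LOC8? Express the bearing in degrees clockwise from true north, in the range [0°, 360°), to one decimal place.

W-77: φ = -42.87444°, λ = -38.96750°
LOC8: φ = -29.52222°, λ = -153.89167°
Δλ = -114.9242°
y = sin Δλ · cos φ₂ = -0.789123
x = cos φ₁ sin φ₂ − sin φ₁ cos φ₂ cos Δλ = -0.610621
θ = atan2(y, x) = -127.7326° → 232.2674° (mod 360°)

232.3°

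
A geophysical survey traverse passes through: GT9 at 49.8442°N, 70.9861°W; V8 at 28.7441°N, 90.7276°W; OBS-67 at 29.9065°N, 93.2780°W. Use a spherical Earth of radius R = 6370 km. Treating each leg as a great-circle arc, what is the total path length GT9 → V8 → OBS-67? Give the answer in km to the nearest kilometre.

GT9→V8: c = 0.451664 rad, d = 2877.10 km
V8→OBS-67: c = 0.043790 rad, d = 278.94 km
Total = 2877.10 + 278.94 = 3156.04 km

3156 km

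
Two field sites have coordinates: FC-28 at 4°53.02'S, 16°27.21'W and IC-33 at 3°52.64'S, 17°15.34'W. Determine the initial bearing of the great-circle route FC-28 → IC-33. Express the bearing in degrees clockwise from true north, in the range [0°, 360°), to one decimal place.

321.5°

FC-28: φ = -4.88367°, λ = -16.45350°
IC-33: φ = -3.87733°, λ = -17.25567°
Δλ = -0.8022°
y = sin Δλ · cos φ₂ = -0.013968
x = cos φ₁ sin φ₂ − sin φ₁ cos φ₂ cos Δλ = 0.017555
θ = atan2(y, x) = -38.5088° → 321.4912° (mod 360°)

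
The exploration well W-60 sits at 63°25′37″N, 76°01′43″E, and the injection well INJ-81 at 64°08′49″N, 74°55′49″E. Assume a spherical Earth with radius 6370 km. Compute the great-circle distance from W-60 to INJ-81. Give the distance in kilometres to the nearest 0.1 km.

96.5 km

W-60: φ = +63.42694°, λ = +76.02861°
INJ-81: φ = +64.14694°, λ = +74.93028°
Δφ = 0.7200°,  Δλ = -1.0983°
a = sin²(Δφ/2) + cos φ₁ cos φ₂ sin²(Δλ/2) = 0.000057
c = 2·arcsin(√a) = 0.015152 rad = 0.8682°
d = R·c = 6370 × 0.015152 = 96.5 km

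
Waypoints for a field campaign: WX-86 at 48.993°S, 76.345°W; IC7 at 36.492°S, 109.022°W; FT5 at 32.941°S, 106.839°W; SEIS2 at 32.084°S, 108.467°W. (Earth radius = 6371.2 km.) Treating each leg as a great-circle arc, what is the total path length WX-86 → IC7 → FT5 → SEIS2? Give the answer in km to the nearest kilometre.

WX-86→IC7: c = 0.467267 rad, d = 2977.05 km
IC7→FT5: c = 0.069434 rad, d = 442.38 km
FT5→SEIS2: c = 0.028246 rad, d = 179.96 km
Total = 2977.05 + 442.38 + 179.96 = 3599.39 km

3599 km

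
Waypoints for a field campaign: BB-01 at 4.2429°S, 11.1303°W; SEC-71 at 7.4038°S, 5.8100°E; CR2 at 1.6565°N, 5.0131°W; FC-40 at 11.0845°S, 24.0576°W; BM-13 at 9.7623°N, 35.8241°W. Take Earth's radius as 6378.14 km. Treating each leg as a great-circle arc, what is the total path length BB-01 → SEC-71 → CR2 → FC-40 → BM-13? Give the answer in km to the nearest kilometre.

8680 km

BB-01→SEC-71: c = 0.299218 rad, d = 1908.46 km
SEC-71→CR2: c = 0.246016 rad, d = 1569.12 km
CR2→FC-40: c = 0.398392 rad, d = 2541.00 km
FC-40→BM-13: c = 0.417235 rad, d = 2661.19 km
Total = 1908.46 + 1569.12 + 2541.00 + 2661.19 = 8679.77 km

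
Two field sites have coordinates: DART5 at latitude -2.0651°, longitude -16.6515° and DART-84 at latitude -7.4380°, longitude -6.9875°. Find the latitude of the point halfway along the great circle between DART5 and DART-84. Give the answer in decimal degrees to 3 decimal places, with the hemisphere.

4.768°S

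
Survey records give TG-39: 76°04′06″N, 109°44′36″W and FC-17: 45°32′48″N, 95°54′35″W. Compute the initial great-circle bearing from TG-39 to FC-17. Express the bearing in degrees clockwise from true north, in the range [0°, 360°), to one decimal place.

TG-39: φ = +76.06833°, λ = -109.74333°
FC-17: φ = +45.54667°, λ = -95.90972°
Δλ = 13.8336°
y = sin Δλ · cos φ₂ = 0.167451
x = cos φ₁ sin φ₂ − sin φ₁ cos φ₂ cos Δλ = -0.488148
θ = atan2(y, x) = 161.0664° → 161.0664° (mod 360°)

161.1°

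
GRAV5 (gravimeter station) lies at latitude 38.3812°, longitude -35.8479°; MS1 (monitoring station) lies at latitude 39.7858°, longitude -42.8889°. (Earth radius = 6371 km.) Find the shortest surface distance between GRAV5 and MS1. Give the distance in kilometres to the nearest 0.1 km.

Δφ = 1.4046°,  Δλ = -7.0410°
a = sin²(Δφ/2) + cos φ₁ cos φ₂ sin²(Δλ/2) = 0.002422
c = 2·arcsin(√a) = 0.098459 rad = 5.6413°
d = R·c = 6371 × 0.098459 = 627.3 km

627.3 km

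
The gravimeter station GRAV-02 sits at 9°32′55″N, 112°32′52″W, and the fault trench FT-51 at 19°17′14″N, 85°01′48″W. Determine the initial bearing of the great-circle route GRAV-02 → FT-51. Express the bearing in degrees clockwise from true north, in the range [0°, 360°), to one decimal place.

66.8°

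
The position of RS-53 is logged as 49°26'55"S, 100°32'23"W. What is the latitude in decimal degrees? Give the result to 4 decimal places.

49.4486°S

49° + 26′/60 + 55″/3600 = 49 + 0.43333 + 0.01528 = 49.4486°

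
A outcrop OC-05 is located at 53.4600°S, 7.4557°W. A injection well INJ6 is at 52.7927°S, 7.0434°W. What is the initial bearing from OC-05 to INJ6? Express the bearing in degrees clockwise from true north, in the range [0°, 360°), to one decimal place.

Δλ = 0.4123°
y = sin Δλ · cos φ₂ = 0.004351
x = cos φ₁ sin φ₂ − sin φ₁ cos φ₂ cos Δλ = 0.011634
θ = atan2(y, x) = 20.5074° → 20.5074° (mod 360°)

20.5°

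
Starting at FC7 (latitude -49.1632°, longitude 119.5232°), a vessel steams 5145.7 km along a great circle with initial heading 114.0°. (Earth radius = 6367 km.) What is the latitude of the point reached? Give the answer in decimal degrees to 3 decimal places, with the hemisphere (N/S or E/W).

δ = d/R = 5145.7/6367 = 0.808183 rad
φ₂ = arcsin(sin φ₁ cos δ + cos φ₁ sin δ cos θ)
   = arcsin(-0.75658·0.69081 + 0.65391·0.72303·-0.40674) = -45.63958°
λ₂ = λ₁ + atan2(sin θ sin δ cos φ₁, cos δ − sin φ₁ sin φ₂) = -169.61583°

45.640°S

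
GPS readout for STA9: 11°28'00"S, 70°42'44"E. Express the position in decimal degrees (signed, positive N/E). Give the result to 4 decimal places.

lat: 11.4667° S → -11.4667°
lon: 70.7122° E → +70.7122°

-11.4667°, +70.7122°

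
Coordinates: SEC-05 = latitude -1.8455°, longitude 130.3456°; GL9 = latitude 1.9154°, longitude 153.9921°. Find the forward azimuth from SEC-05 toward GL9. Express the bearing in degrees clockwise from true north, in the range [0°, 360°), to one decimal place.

81.1°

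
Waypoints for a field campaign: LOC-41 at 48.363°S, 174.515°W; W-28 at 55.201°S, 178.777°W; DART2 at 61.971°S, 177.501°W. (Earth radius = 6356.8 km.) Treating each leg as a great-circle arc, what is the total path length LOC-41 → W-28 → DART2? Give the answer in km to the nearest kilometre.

1567 km

LOC-41→W-28: c = 0.127851 rad, d = 812.72 km
W-28→DART2: c = 0.118722 rad, d = 754.69 km
Total = 812.72 + 754.69 = 1567.41 km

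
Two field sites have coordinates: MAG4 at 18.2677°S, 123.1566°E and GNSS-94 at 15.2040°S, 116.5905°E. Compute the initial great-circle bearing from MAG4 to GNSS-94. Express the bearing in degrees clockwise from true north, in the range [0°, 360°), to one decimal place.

Δλ = -6.5661°
y = sin Δλ · cos φ₂ = -0.110347
x = cos φ₁ sin φ₂ − sin φ₁ cos φ₂ cos Δλ = 0.051462
θ = atan2(y, x) = -64.9973° → 295.0027° (mod 360°)

295.0°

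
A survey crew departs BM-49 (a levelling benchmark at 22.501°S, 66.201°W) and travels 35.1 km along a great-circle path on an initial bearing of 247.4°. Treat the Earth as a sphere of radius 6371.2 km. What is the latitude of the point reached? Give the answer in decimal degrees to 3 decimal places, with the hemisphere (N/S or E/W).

22.622°S

δ = d/R = 35.1/6371.2 = 0.005509 rad
φ₂ = arcsin(sin φ₁ cos δ + cos φ₁ sin δ cos θ)
   = arcsin(-0.38270·0.99998 + 0.92387·0.00551·-0.38430) = -22.62200°
λ₂ = λ₁ + atan2(sin θ sin δ cos φ₁, cos δ − sin φ₁ sin φ₂) = -66.51670°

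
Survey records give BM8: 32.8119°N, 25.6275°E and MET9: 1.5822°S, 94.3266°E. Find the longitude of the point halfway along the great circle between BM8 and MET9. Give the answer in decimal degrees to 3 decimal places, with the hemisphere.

Bx = cos φ₂ cos Δλ = 0.363127,  By = cos φ₂ sin Δλ = 0.931330
φₘ = atan2(sin φ₁ + sin φ₂, √((cos φ₁ + Bx)² + By²)) = 18.67158°
λₘ = λ₁ + atan2(By, cos φ₁ + Bx) = 63.36017°

63.360°E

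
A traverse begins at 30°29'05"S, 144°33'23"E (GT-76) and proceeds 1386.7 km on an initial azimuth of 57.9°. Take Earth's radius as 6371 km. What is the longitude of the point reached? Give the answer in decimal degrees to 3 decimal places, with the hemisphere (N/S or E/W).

GT-76: φ = -30.48472°, λ = +144.55639°
δ = d/R = 1386.7/6371 = 0.217658 rad
φ₂ = arcsin(sin φ₁ cos δ + cos φ₁ sin δ cos θ)
   = arcsin(-0.50731·0.97641 + 0.86176·0.21594·0.53140) = -23.35642°
λ₂ = λ₁ + atan2(sin θ sin δ cos φ₁, cos δ − sin φ₁ sin φ₂) = 156.04999°

156.050°E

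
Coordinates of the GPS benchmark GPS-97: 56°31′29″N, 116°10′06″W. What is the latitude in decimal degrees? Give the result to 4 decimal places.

56.5247°N

56° + 31′/60 + 29″/3600 = 56 + 0.51667 + 0.00806 = 56.5247°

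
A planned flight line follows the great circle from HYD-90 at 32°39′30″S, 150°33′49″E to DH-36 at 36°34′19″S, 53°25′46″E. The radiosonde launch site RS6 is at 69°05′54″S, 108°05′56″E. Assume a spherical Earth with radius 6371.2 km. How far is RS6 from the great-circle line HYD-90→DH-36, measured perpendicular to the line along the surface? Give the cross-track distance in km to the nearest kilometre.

HYD-90: φ = -32.65833°, λ = +150.56361°
DH-36: φ = -36.57194°, λ = +53.42944°
RS6: φ = -69.09833°, λ = +108.09889°
δ₁₃ = central angle HYD-90→RS6 = 0.758756 rad  (haversine)
θ₁₃ = bearing HYD-90→RS6 = 200.492°,  θ₁₂ = bearing HYD-90→DH-36 = 235.122°
dₓₜ = R·arcsin(sin δ₁₃ · sin(θ₁₃ − θ₁₂)) = 6371.2·arcsin(0.68802·sin(-34.630°)) = -2559.309 km
|dₓₜ| = 2559.309 km

2559 km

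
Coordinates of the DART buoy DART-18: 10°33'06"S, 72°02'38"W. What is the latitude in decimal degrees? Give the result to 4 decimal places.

10° + 33′/60 + 6″/3600 = 10 + 0.55000 + 0.00167 = 10.5517°

10.5517°S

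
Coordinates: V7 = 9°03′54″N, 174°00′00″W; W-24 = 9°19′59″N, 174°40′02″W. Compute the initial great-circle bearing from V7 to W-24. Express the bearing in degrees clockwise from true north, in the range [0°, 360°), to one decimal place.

V7: φ = +9.06500°, λ = -174.00000°
W-24: φ = +9.33306°, λ = -174.66722°
Δλ = -0.6672°
y = sin Δλ · cos φ₂ = -0.011491
x = cos φ₁ sin φ₂ − sin φ₁ cos φ₂ cos Δλ = 0.004689
θ = atan2(y, x) = -67.8014° → 292.1986° (mod 360°)

292.2°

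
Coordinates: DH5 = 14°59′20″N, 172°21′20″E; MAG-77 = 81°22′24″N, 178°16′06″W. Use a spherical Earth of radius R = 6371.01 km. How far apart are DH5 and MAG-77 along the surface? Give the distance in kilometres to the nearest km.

DH5: φ = +14.98889°, λ = +172.35556°
MAG-77: φ = +81.37333°, λ = -178.26833°
Δφ = 66.3844°,  Δλ = 9.3761°
a = sin²(Δφ/2) + cos φ₁ cos φ₂ sin²(Δλ/2) = 0.300669
c = 2·arcsin(√a) = 1.160739 rad = 66.5054°
d = R·c = 6371.01 × 1.160739 = 7395.1 km

7395 km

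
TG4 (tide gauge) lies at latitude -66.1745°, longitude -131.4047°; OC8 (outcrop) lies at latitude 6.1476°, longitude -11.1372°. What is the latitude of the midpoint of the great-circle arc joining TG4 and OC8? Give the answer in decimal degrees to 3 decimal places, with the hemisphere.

43.064°S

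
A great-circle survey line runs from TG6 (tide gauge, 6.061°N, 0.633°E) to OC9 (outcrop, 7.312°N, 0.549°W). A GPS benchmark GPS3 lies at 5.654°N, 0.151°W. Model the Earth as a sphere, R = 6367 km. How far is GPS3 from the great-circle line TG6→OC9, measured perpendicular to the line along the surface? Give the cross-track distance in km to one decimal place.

δ₁₃ = central angle TG6→GPS3 = 0.015354 rad  (haversine)
θ₁₃ = bearing TG6→GPS3 = 242.482°,  θ₁₂ = bearing TG6→OC9 = 316.887°
dₓₜ = R·arcsin(sin δ₁₃ · sin(θ₁₃ − θ₁₂)) = 6367·arcsin(0.01535·sin(-74.405°)) = -94.159 km
|dₓₜ| = 94.159 km

94.2 km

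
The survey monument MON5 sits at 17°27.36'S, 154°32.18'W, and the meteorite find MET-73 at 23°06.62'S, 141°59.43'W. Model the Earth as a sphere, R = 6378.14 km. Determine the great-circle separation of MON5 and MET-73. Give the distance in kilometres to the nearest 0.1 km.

1452.4 km

MON5: φ = -17.45600°, λ = -154.53633°
MET-73: φ = -23.11033°, λ = -141.99050°
Δφ = -5.6543°,  Δλ = 12.5458°
a = sin²(Δφ/2) + cos φ₁ cos φ₂ sin²(Δλ/2) = 0.012908
c = 2·arcsin(√a) = 0.227716 rad = 13.0472°
d = R·c = 6378.14 × 0.227716 = 1452.4 km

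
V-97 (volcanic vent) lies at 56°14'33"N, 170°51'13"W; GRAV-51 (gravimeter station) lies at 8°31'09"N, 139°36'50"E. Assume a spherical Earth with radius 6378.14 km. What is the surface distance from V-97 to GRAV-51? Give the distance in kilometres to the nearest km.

V-97: φ = +56.24250°, λ = -170.85361°
GRAV-51: φ = +8.51917°, λ = +139.61389°
Δφ = -47.7233°,  Δλ = -49.5325°
a = sin²(Δφ/2) + cos φ₁ cos φ₂ sin²(Δλ/2) = 0.260085
c = 2·arcsin(√a) = 1.070336 rad = 61.3258°
d = R·c = 6378.14 × 1.070336 = 6826.8 km

6827 km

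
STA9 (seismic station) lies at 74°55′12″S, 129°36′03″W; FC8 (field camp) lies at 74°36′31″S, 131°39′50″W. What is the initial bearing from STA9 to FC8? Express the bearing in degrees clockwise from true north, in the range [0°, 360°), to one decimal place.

STA9: φ = -74.92000°, λ = -129.60083°
FC8: φ = -74.60861°, λ = -131.66389°
Δλ = -2.0631°
y = sin Δλ · cos φ₂ = -0.009555
x = cos φ₁ sin φ₂ − sin φ₁ cos φ₂ cos Δλ = 0.005269
θ = atan2(y, x) = -61.1267° → 298.8733° (mod 360°)

298.9°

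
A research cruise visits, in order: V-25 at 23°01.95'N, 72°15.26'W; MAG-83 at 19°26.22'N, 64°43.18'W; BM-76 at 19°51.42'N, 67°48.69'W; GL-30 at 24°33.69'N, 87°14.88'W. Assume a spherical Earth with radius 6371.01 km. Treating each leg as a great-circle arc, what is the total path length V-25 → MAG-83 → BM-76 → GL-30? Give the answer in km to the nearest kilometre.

3270 km

V-25: φ = +23.03250°, λ = -72.25433°
MAG-83: φ = +19.43700°, λ = -64.71967°
BM-76: φ = +19.85700°, λ = -67.81150°
GL-30: φ = +24.56150°, λ = -87.24800°
V-25→MAG-83: c = 0.137669 rad, d = 877.09 km
MAG-83→BM-76: c = 0.051346 rad, d = 327.13 km
BM-76→GL-30: c = 0.324280 rad, d = 2065.99 km
Total = 877.09 + 327.13 + 2065.99 = 3270.21 km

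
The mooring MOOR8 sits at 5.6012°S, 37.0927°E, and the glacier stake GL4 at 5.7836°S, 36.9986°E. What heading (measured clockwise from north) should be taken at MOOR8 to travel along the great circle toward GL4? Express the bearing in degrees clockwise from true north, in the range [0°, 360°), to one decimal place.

Δλ = -0.0941°
y = sin Δλ · cos φ₂ = -0.001634
x = cos φ₁ sin φ₂ − sin φ₁ cos φ₂ cos Δλ = -0.003184
θ = atan2(y, x) = -152.8307° → 207.1693° (mod 360°)

207.2°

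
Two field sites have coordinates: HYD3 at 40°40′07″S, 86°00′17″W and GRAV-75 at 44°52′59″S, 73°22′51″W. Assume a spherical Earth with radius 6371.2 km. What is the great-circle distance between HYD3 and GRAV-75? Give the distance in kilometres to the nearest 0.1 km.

HYD3: φ = -40.66861°, λ = -86.00472°
GRAV-75: φ = -44.88306°, λ = -73.38083°
Δφ = -4.2144°,  Δλ = 12.6239°
a = sin²(Δφ/2) + cos φ₁ cos φ₂ sin²(Δλ/2) = 0.007848
c = 2·arcsin(√a) = 0.177410 rad = 10.1649°
d = R·c = 6371.2 × 0.177410 = 1130.3 km

1130.3 km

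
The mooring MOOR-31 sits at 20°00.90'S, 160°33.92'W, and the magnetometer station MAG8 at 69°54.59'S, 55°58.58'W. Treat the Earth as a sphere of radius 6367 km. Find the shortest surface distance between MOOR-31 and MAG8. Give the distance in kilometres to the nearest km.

8457 km

MOOR-31: φ = -20.01500°, λ = -160.56533°
MAG8: φ = -69.90983°, λ = -55.97633°
Δφ = -49.8948°,  Δλ = 104.5890°
a = sin²(Δφ/2) + cos φ₁ cos φ₂ sin²(Δλ/2) = 0.379928
c = 2·arcsin(√a) = 1.328282 rad = 76.1049°
d = R·c = 6367 × 1.328282 = 8457.2 km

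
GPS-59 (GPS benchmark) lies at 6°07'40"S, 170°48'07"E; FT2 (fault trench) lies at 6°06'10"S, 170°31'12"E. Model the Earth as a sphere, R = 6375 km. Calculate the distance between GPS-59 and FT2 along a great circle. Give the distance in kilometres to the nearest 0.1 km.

31.3 km

GPS-59: φ = -6.12778°, λ = +170.80194°
FT2: φ = -6.10278°, λ = +170.52000°
Δφ = 0.0250°,  Δλ = -0.2819°
a = sin²(Δφ/2) + cos φ₁ cos φ₂ sin²(Δλ/2) = 0.000006
c = 2·arcsin(√a) = 0.004912 rad = 0.2815°
d = R·c = 6375 × 0.004912 = 31.3 km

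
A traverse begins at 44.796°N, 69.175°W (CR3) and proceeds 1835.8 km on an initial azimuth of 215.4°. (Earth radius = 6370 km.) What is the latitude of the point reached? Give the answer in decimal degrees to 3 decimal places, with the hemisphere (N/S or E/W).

30.739°N

δ = d/R = 1835.8/6370 = 0.288195 rad
φ₂ = arcsin(sin φ₁ cos δ + cos φ₁ sin δ cos θ)
   = arcsin(0.70458·0.95876 + 0.70962·0.28422·-0.81513) = 30.73872°
λ₂ = λ₁ + atan2(sin θ sin δ cos φ₁, cos δ − sin φ₁ sin φ₂) = -80.21865°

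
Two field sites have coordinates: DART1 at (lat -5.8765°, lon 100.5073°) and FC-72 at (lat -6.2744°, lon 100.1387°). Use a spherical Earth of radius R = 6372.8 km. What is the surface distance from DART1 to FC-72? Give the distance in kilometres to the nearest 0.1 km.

60.2 km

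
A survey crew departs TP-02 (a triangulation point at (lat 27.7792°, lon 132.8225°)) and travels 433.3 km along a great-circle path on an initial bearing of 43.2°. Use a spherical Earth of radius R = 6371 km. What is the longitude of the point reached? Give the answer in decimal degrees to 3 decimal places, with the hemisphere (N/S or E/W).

135.920°E

δ = d/R = 433.3/6371 = 0.068011 rad
φ₂ = arcsin(sin φ₁ cos δ + cos φ₁ sin δ cos θ)
   = arcsin(0.46607·0.99769 + 0.88475·0.06796·0.72897) = 30.58516°
λ₂ = λ₁ + atan2(sin θ sin δ cos φ₁, cos δ − sin φ₁ sin φ₂) = 135.92024°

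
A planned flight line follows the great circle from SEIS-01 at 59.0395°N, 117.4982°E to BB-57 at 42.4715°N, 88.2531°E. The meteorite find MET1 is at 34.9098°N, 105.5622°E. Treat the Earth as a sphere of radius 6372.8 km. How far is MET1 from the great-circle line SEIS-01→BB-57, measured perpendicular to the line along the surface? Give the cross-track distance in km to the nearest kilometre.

1667 km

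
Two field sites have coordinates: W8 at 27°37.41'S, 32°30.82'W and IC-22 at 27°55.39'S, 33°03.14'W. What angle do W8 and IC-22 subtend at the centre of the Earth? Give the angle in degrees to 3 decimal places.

W8: φ = -27.62350°, λ = -32.51367°
IC-22: φ = -27.92317°, λ = -33.05233°
Δφ = -0.2997°,  Δλ = -0.5387°
a = sin²(Δφ/2) + cos φ₁ cos φ₂ sin²(Δλ/2) = 0.000024
c = 2·arcsin(√a) = 0.009826 rad = 0.5630°

0.563°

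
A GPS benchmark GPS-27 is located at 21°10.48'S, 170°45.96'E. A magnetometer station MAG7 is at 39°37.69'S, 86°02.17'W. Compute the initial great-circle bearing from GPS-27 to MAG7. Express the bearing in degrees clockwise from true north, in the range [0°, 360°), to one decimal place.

GPS-27: φ = -21.17467°, λ = +170.76600°
MAG7: φ = -39.62817°, λ = -86.03617°
Δλ = 103.1978°
y = sin Δλ · cos φ₂ = 0.749857
x = cos φ₁ sin φ₂ − sin φ₁ cos φ₂ cos Δλ = -0.658259
θ = atan2(y, x) = 131.2781° → 131.2781° (mod 360°)

131.3°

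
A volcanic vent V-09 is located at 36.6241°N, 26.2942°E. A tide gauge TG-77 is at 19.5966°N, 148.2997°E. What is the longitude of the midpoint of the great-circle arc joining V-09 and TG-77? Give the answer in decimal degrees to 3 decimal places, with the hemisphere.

Bx = cos φ₂ cos Δλ = -0.499302,  By = cos φ₂ sin Δλ = 0.798879
φₘ = atan2(sin φ₁ + sin φ₂, √((cos φ₁ + Bx)² + By²)) = 47.48257°
λₘ = λ₁ + atan2(By, cos φ₁ + Bx) = 95.50678°

95.507°E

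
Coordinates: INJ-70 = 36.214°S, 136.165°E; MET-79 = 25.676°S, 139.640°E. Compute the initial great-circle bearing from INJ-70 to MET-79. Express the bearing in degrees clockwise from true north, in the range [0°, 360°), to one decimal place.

16.7°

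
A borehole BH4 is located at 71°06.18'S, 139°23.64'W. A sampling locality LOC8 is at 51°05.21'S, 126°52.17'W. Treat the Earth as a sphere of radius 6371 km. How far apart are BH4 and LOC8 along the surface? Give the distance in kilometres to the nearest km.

2314 km

BH4: φ = -71.10300°, λ = -139.39400°
LOC8: φ = -51.08683°, λ = -126.86950°
Δφ = 20.0162°,  Δλ = 12.5245°
a = sin²(Δφ/2) + cos φ₁ cos φ₂ sin²(Δλ/2) = 0.032622
c = 2·arcsin(√a) = 0.363227 rad = 20.8114°
d = R·c = 6371 × 0.363227 = 2314.1 km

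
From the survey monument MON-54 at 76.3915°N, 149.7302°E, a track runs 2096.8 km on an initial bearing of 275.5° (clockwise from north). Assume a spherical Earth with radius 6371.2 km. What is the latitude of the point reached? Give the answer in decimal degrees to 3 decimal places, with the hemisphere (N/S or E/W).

67.980°N

δ = d/R = 2096.8/6371.2 = 0.329106 rad
φ₂ = arcsin(sin φ₁ cos δ + cos φ₁ sin δ cos θ)
   = arcsin(0.97193·0.94633 + 0.23529·0.32320·0.09585) = 67.97998°
λ₂ = λ₁ + atan2(sin θ sin δ cos φ₁, cos δ − sin φ₁ sin φ₂) = 90.63184°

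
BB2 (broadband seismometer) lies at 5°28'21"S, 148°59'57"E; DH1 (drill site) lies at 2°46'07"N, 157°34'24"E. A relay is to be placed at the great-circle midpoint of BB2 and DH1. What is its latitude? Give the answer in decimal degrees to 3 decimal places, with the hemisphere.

1.356°S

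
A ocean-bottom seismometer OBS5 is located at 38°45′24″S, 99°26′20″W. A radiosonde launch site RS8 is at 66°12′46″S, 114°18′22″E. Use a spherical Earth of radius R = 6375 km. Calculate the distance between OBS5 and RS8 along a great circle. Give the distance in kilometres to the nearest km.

OBS5: φ = -38.75667°, λ = -99.43889°
RS8: φ = -66.21278°, λ = +114.30611°
Δφ = -27.4561°,  Δλ = -146.2550°
a = sin²(Δφ/2) + cos φ₁ cos φ₂ sin²(Δλ/2) = 0.344352
c = 2·arcsin(√a) = 1.254239 rad = 71.8626°
d = R·c = 6375 × 1.254239 = 7995.8 km

7996 km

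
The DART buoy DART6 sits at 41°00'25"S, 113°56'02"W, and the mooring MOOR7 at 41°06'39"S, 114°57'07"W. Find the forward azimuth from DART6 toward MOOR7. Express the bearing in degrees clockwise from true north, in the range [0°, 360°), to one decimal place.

262.0°

DART6: φ = -41.00694°, λ = -113.93389°
MOOR7: φ = -41.11083°, λ = -114.95194°
Δλ = -1.0181°
y = sin Δλ · cos φ₂ = -0.013387
x = cos φ₁ sin φ₂ − sin φ₁ cos φ₂ cos Δλ = -0.001891
θ = atan2(y, x) = -98.0414° → 261.9586° (mod 360°)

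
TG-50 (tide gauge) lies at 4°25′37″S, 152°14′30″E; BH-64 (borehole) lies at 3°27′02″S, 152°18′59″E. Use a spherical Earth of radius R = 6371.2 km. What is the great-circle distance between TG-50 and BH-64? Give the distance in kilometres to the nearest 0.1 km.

TG-50: φ = -4.42694°, λ = +152.24167°
BH-64: φ = -3.45056°, λ = +152.31639°
Δφ = 0.9764°,  Δλ = 0.0747°
a = sin²(Δφ/2) + cos φ₁ cos φ₂ sin²(Δλ/2) = 0.000073
c = 2·arcsin(√a) = 0.017091 rad = 0.9792°
d = R·c = 6371.2 × 0.017091 = 108.9 km

108.9 km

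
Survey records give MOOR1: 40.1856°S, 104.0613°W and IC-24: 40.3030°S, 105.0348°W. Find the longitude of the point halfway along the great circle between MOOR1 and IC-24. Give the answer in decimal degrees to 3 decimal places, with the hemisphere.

Bx = cos φ₂ cos Δλ = 0.762524,  By = cos φ₂ sin Δλ = -0.012957
φₘ = atan2(sin φ₁ + sin φ₂, √((cos φ₁ + Bx)² + By²)) = -40.24532°
λₘ = λ₁ + atan2(By, cos φ₁ + Bx) = -104.54763°

104.548°W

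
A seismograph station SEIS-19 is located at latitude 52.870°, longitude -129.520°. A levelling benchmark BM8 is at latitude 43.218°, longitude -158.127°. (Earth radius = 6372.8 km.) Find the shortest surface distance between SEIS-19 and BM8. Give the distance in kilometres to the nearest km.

2361 km

Δφ = -9.6520°,  Δλ = -28.6070°
a = sin²(Δφ/2) + cos φ₁ cos φ₂ sin²(Δλ/2) = 0.033928
c = 2·arcsin(√a) = 0.370507 rad = 21.2285°
d = R·c = 6372.8 × 0.370507 = 2361.2 km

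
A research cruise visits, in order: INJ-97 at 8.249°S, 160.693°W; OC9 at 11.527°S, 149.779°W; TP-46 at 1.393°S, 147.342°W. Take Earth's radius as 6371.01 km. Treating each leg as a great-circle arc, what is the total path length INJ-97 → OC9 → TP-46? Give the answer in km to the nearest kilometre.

2408 km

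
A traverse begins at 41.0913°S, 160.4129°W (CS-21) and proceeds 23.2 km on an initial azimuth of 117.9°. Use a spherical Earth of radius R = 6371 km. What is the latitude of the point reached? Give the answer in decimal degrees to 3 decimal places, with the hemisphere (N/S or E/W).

41.189°S

δ = d/R = 23.2/6371 = 0.003642 rad
φ₂ = arcsin(sin φ₁ cos δ + cos φ₁ sin δ cos θ)
   = arcsin(-0.65726·0.99999 + 0.75366·0.00364·-0.46793) = -41.18867°
λ₂ = λ₁ + atan2(sin θ sin δ cos φ₁, cos δ − sin φ₁ sin φ₂) = -160.16788°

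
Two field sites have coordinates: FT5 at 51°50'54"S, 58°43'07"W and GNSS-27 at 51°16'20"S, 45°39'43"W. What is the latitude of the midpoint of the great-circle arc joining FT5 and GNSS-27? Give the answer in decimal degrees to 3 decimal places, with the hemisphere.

51.742°S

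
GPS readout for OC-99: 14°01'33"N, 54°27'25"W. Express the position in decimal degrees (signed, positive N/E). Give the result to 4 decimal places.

+14.0258°, -54.4569°

lat: 14.0258° N → +14.0258°
lon: 54.4569° W → -54.4569°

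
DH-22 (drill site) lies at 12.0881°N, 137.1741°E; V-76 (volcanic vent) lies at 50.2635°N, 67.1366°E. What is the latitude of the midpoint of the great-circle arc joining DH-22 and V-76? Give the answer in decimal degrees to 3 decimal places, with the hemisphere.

Bx = cos φ₂ cos Δλ = 0.218246,  By = cos φ₂ sin Δλ = -0.600849
φₘ = atan2(sin φ₁ + sin φ₂, √((cos φ₁ + Bx)² + By²)) = 36.16561°
λₘ = λ₁ + atan2(By, cos φ₁ + Bx) = 110.50137°

36.166°N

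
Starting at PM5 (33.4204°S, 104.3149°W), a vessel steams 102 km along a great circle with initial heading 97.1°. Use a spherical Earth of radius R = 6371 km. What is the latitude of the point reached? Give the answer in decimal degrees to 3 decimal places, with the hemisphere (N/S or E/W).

δ = d/R = 102/6371 = 0.016010 rad
φ₂ = arcsin(sin φ₁ cos δ + cos φ₁ sin δ cos θ)
   = arcsin(-0.55078·0.99987 + 0.83465·0.01601·-0.12360) = -33.52900°
λ₂ = λ₁ + atan2(sin θ sin δ cos φ₁, cos δ − sin φ₁ sin φ₂) = -103.22291°

33.529°S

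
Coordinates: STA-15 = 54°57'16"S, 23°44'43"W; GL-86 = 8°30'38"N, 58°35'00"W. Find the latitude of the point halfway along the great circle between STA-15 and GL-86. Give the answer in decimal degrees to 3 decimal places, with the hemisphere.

24.138°S

STA-15: φ = -54.95444°, λ = -23.74528°
GL-86: φ = +8.51056°, λ = -58.58333°
Bx = cos φ₂ cos Δλ = 0.811732,  By = cos φ₂ sin Δλ = -0.564968
φₘ = atan2(sin φ₁ + sin φ₂, √((cos φ₁ + Bx)² + By²)) = -24.13838°
λₘ = λ₁ + atan2(By, cos φ₁ + Bx) = -45.92291°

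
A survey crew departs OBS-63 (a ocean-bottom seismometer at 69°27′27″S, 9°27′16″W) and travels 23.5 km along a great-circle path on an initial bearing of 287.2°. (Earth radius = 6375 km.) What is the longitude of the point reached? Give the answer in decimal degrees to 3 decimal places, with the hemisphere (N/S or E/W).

OBS-63: φ = -69.45750°, λ = -9.45444°
δ = d/R = 23.5/6375 = 0.003686 rad
φ₂ = arcsin(sin φ₁ cos δ + cos φ₁ sin δ cos θ)
   = arcsin(-0.93641·0.99999 + 0.35090·0.00369·0.29571) = -69.39410°
λ₂ = λ₁ + atan2(sin θ sin δ cos φ₁, cos δ − sin φ₁ sin φ₂) = -10.02774°

10.028°W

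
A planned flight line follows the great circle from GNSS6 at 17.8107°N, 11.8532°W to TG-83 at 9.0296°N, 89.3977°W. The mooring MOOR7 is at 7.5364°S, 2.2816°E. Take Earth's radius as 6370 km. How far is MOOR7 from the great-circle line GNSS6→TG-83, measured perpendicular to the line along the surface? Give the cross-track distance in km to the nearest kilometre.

2595 km

δ₁₃ = central angle GNSS6→MOOR7 = 0.505041 rad  (haversine)
θ₁₃ = bearing GNSS6→MOOR7 = 149.976°,  θ₁₂ = bearing GNSS6→TG-83 = 274.994°
dₓₜ = R·arcsin(sin δ₁₃ · sin(θ₁₃ − θ₁₂)) = 6370·arcsin(0.48384·sin(-125.018°)) = -2595.359 km
|dₓₜ| = 2595.359 km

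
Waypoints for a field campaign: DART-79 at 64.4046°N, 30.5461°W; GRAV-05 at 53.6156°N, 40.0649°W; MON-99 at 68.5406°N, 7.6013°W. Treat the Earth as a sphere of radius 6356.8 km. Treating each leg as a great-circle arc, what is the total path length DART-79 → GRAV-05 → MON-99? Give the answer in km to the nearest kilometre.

DART-79→GRAV-05: c = 0.206304 rad, d = 1311.43 km
GRAV-05→MON-99: c = 0.369934 rad, d = 2351.60 km
Total = 1311.43 + 2351.60 = 3663.03 km

3663 km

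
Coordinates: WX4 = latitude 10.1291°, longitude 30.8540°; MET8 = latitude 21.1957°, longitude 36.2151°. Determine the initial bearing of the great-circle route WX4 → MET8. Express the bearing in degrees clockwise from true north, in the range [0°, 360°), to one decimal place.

24.3°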